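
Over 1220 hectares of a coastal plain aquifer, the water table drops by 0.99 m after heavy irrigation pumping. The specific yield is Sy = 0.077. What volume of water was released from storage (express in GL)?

ΔV ≈ 0.93 GL

A = 1220 hectares = 1.22 × 10^7 m²
ΔV = Sy × A × Δh = 0.077 × 1.22 × 10^7 m² × 0.99 m = 9.3 × 10^5 m³
ΔV = 9.3 × 10^5 m³ = 0.93 GL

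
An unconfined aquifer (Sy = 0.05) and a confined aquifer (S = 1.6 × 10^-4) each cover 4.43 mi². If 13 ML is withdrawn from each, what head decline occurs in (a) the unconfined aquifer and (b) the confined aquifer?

Δh_u ≈ 0.0227 m; Δh_c ≈ 7.08 m

A = 4.43 mi² = 1.147 × 10^7 m²
ΔV = 13 ML = 13000 m³
Unconfined: Δh_u = ΔV/(Sy·A) = 13000/(0.05 × 1.147 × 10^7) = 0.02266 m
Confined: Δh_c = ΔV/(S·A) = 13000/(1.6 × 10^-4 × 1.147 × 10^7) = 7.081 m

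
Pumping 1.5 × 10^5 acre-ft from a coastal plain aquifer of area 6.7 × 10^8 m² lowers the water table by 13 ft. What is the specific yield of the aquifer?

Sy ≈ 0.07

Δh = 13 ft = 3.962 m
ΔV = 1.5 × 10^5 acre-ft = 1.85 × 10^8 m³
Sy = ΔV / (A × Δh) = 1.85 × 10^8 m³ / (6.7 × 10^8 m² × 3.962 m) = 0.06969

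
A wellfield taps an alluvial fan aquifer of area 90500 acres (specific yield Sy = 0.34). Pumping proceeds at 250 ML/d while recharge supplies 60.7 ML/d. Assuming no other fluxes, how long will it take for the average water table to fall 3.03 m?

t ≈ 1990 days

A = 90500 acres = 3.662 × 10^8 m²
ΔV = Sy × A × Δh = 0.34 × 3.662 × 10^8 × 3.03 = 3.773 × 10^8 m³
Net withdrawal = 250 − 60.7 = 189.3 ML/d = 1.893 × 10^5 m³/d
t = ΔV / Q = 3.773 × 10^8 m³ / 1.893 × 10^5 m³/d = 1993 d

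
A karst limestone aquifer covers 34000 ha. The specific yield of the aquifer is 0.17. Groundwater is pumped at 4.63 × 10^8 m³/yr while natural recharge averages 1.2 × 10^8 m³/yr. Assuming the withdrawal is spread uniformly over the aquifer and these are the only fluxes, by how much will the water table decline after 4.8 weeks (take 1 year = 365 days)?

Δh ≈ 0.546 m

A = 34000 ha = 3.4 × 10^8 m²
Net abstraction = 4.63 × 10^8 − 1.2 × 10^8 = 3.43 × 10^8 m³/yr
Q_net = 3.43 × 10^8 m³/yr = 9.397 × 10^5 m³/d
t = 4.8 weeks = 33.6 d
ΔV = Q × t = 9.397 × 10^5 m³/d × 33.6 d = 3.157 × 10^7 m³
Δh = ΔV / (Sy × A) = 3.157 × 10^7 / (0.17 × 3.4 × 10^8) = 0.5463 m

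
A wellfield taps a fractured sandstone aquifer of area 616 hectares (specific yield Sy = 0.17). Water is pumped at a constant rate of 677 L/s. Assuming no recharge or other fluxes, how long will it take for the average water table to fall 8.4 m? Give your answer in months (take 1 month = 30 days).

A = 616 hectares = 6.16 × 10^6 m²
ΔV = Sy × A × Δh = 0.17 × 6.16 × 10^6 × 8.4 = 8.796 × 10^6 m³
Q = 677 L/s = 58490 m³/d
t = ΔV / Q = 8.796 × 10^6 m³ / 58490 m³/d = 150.4 d
t = 150.4 d ≈ 5.013 months

t ≈ 5.01 months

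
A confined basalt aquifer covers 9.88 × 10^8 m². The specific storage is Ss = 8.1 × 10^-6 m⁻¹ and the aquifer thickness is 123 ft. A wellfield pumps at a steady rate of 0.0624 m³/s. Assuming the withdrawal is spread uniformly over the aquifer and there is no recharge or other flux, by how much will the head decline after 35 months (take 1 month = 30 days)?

b = 123 ft = 37.49 m
S = Ss × b = 8.1 × 10^-6 m⁻¹ × 37.49 m = 3.037 × 10^-4
Q = 0.0624 m³/s = 5391 m³/d
t = 35 months = 1050 d
ΔV = Q × t = 5391 m³/d × 1050 d = 5.661 × 10^6 m³
Δh = ΔV / (S × A) = 5.661 × 10^6 / (3.037 × 10^-4 × 9.88 × 10^8) = 18.87 m

Δh ≈ 18.9 m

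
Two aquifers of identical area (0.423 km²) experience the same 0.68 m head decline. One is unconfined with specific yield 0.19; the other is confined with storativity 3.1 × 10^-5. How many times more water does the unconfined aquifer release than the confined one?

ΔV_u / ΔV_c ≈ 6130

A = 0.423 km² = 4.23 × 10^5 m²
Unconfined: ΔV_u = Sy × A × Δh = 0.19 × 4.23 × 10^5 × 0.68 = 54650 m³
Confined: ΔV_c = S × A × Δh = 3.1 × 10^-5 × 4.23 × 10^5 × 0.68 = 8.917 m³
Ratio = ΔV_u / ΔV_c = Sy / S = 0.19 / 3.1 × 10^-5 = 6129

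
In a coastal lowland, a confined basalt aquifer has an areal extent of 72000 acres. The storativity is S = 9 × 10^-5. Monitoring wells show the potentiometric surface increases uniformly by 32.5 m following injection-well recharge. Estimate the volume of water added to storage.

A = 72000 acres = 2.914 × 10^8 m²
ΔV = S × A × Δh = 9 × 10^-5 × 2.914 × 10^8 m² × 32.5 m = 8.523 × 10^5 m³

ΔV ≈ 8.52 × 10^5 m³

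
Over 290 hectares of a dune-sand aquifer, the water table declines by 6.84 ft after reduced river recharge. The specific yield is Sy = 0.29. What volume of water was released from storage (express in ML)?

ΔV ≈ 1750 ML

A = 290 hectares = 2.9 × 10^6 m²
Δh = 6.84 ft = 2.085 m
ΔV = Sy × A × Δh = 0.29 × 2.9 × 10^6 m² × 2.085 m = 1.753 × 10^6 m³
ΔV = 1.753 × 10^6 m³ = 1753 ML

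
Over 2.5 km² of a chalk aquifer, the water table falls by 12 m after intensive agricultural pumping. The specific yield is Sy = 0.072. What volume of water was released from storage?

ΔV ≈ 2.16 × 10^6 m³

A = 2.5 km² = 2.5 × 10^6 m²
ΔV = Sy × A × Δh = 0.072 × 2.5 × 10^6 m² × 12 m = 2.16 × 10^6 m³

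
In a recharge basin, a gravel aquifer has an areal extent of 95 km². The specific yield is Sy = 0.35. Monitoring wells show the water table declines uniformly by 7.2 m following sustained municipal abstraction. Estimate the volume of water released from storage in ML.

A = 95 km² = 9.5 × 10^7 m²
ΔV = Sy × A × Δh = 0.35 × 9.5 × 10^7 m² × 7.2 m = 2.394 × 10^8 m³
ΔV = 2.394 × 10^8 m³ = 2.394 × 10^5 ML

ΔV ≈ 2.39 × 10^5 ML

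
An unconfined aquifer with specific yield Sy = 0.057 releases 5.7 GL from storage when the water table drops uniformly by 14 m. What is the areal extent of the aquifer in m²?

ΔV = 5.7 GL = 5.7 × 10^6 m³
A = ΔV / (Sy × Δh) = 5.7 × 10^6 / (0.057 × 14) = 7.143 × 10^6 m²

A ≈ 7.14 × 10^6 m²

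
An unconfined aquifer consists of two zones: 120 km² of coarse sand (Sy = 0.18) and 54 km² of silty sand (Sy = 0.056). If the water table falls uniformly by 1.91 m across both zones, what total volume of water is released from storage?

ΔV ≈ 4.7 × 10^7 m³

A₁ = 120 km² = 1.2 × 10^8 m²; A₂ = 54 km² = 5.4 × 10^7 m²
ΔV₁ = 0.18 × 1.2 × 10^8 × 1.91 = 4.126 × 10^7 m³
ΔV₂ = 0.056 × 5.4 × 10^7 × 1.91 = 5.776 × 10^6 m³
ΔV = ΔV₁ + ΔV₂ = 4.703 × 10^7 m³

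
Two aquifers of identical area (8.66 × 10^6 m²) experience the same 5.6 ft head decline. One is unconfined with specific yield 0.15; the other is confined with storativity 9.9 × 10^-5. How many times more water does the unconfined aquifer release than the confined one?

Δh = 5.6 ft = 1.707 m
Unconfined: ΔV_u = Sy × A × Δh = 0.15 × 8.66 × 10^6 × 1.707 = 2.217 × 10^6 m³
Confined: ΔV_c = S × A × Δh = 9.9 × 10^-5 × 8.66 × 10^6 × 1.707 = 1463 m³
Ratio = ΔV_u / ΔV_c = Sy / S = 0.15 / 9.9 × 10^-5 = 1515

ΔV_u / ΔV_c ≈ 1520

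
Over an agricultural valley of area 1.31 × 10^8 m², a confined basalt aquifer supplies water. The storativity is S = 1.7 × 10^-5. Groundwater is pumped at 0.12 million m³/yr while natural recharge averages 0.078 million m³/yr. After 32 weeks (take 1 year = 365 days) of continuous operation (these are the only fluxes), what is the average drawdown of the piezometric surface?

Δh ≈ 11.6 m

Net abstraction = 0.12 − 0.078 = 0.042 million m³/yr
Q_net = 0.042 million m³/yr = 115.1 m³/d
t = 32 weeks = 224 d
ΔV = Q × t = 115.1 m³/d × 224 d = 25780 m³
Δh = ΔV / (S × A) = 25780 / (1.7 × 10^-5 × 1.31 × 10^8) = 11.57 m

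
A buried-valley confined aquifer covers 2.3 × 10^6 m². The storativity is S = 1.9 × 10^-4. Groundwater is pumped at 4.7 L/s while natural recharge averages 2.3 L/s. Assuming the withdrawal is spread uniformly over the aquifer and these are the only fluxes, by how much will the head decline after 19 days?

Net abstraction = 4.7 − 2.3 = 2.4 L/s
Q_net = 2.4 L/s = 207.4 m³/d
ΔV = Q × t = 207.4 m³/d × 19 d = 3940 m³
Δh = ΔV / (S × A) = 3940 / (1.9 × 10^-4 × 2.3 × 10^6) = 9.016 m

Δh ≈ 9.02 m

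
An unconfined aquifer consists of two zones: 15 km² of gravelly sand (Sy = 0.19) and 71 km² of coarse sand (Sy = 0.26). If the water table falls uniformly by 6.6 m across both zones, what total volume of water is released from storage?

A₁ = 15 km² = 1.5 × 10^7 m²; A₂ = 71 km² = 7.1 × 10^7 m²
ΔV₁ = 0.19 × 1.5 × 10^7 × 6.6 = 1.881 × 10^7 m³
ΔV₂ = 0.26 × 7.1 × 10^7 × 6.6 = 1.218 × 10^8 m³
ΔV = ΔV₁ + ΔV₂ = 1.406 × 10^8 m³

ΔV ≈ 1.41 × 10^8 m³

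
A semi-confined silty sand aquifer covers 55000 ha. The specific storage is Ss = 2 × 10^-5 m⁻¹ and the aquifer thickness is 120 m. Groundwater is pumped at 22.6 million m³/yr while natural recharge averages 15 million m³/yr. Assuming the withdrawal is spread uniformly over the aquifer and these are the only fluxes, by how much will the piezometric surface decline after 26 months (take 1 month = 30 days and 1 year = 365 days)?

Δh ≈ 12.3 m

S = Ss × b = 2 × 10^-5 m⁻¹ × 120 m = 2.4 × 10^-3
A = 55000 ha = 5.5 × 10^8 m²
Net abstraction = 22.6 − 15 = 7.6 million m³/yr
Q_net = 7.6 million m³/yr = 20820 m³/d
t = 26 months = 780 d
ΔV = Q × t = 20820 m³/d × 780 d = 1.624 × 10^7 m³
Δh = ΔV / (S × A) = 1.624 × 10^7 / (0.0024 × 5.5 × 10^8) = 12.3 m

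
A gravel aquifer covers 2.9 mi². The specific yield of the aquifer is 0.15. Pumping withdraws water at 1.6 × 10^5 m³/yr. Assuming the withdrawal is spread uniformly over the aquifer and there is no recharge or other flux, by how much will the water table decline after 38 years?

Δh ≈ 5.4 m

A = 2.9 mi² = 7.511 × 10^6 m²
Q = 1.6 × 10^5 m³/yr = 438.4 m³/d
t = 38 years = 13870 d
ΔV = Q × t = 438.4 m³/d × 13870 d = 6.08 × 10^6 m³
Δh = ΔV / (Sy × A) = 6.08 × 10^6 / (0.15 × 7.511 × 10^6) = 5.397 m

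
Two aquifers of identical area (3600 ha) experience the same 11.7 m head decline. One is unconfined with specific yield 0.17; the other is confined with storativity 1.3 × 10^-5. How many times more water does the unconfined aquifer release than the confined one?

A = 3600 ha = 3.6 × 10^7 m²
Unconfined: ΔV_u = Sy × A × Δh = 0.17 × 3.6 × 10^7 × 11.7 = 7.16 × 10^7 m³
Confined: ΔV_c = S × A × Δh = 1.3 × 10^-5 × 3.6 × 10^7 × 11.7 = 5476 m³
Ratio = ΔV_u / ΔV_c = Sy / S = 0.17 / 1.3 × 10^-5 = 13080

ΔV_u / ΔV_c ≈ 13100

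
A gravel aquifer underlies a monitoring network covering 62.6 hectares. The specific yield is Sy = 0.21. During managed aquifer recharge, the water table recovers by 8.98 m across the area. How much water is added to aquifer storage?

A = 62.6 hectares = 6.26 × 10^5 m²
ΔV = Sy × A × Δh = 0.21 × 6.26 × 10^5 m² × 8.98 m = 1.181 × 10^6 m³

ΔV ≈ 1.18 × 10^6 m³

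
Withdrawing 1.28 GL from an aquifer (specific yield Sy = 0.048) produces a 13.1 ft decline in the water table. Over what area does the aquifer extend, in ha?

A ≈ 668 ha

Δh = 13.1 ft = 3.993 m
ΔV = 1.28 GL = 1.28 × 10^6 m³
A = ΔV / (Sy × Δh) = 1.28 × 10^6 / (0.048 × 3.993) = 6.679 × 10^6 m²
A = 6.679 × 10^6 m² = 667.9 ha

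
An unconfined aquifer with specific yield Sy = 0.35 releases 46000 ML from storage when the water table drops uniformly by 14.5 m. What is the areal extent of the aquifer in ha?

ΔV = 46000 ML = 4.6 × 10^7 m³
A = ΔV / (Sy × Δh) = 4.6 × 10^7 / (0.35 × 14.5) = 9.064 × 10^6 m²
A = 9.064 × 10^6 m² = 906.4 ha

A ≈ 906 ha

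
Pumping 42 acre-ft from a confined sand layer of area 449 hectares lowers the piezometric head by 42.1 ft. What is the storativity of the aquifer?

A = 449 hectares = 4.49 × 10^6 m²
Δh = 42.1 ft = 12.83 m
ΔV = 42 acre-ft = 51810 m³
S = ΔV / (A × Δh) = 51810 m³ / (4.49 × 10^6 m² × 12.83 m) = 8.992 × 10^-4

S ≈ 9 × 10^-4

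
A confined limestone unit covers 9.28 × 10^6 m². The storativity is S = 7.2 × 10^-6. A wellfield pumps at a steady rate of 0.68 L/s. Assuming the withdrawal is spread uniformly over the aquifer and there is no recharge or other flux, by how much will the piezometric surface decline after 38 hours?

Q = 0.68 L/s = 58.75 m³/d
t = 38 hours = 1.583 d
ΔV = Q × t = 58.75 m³/d × 1.583 d = 93.02 m³
Δh = ΔV / (S × A) = 93.02 / (7.2 × 10^-6 × 9.28 × 10^6) = 1.392 m

Δh ≈ 1.39 m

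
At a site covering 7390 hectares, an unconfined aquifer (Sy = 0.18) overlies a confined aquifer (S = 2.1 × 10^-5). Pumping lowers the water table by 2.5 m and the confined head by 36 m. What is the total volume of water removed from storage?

ΔV ≈ 3.33 × 10^7 m³

A = 7390 hectares = 7.39 × 10^7 m²
Unconfined: ΔV_u = Sy × A × Δh_u = 0.18 × 7.39 × 10^7 × 2.5 = 3.325 × 10^7 m³
Confined: ΔV_c = S × A × Δh_c = 2.1 × 10^-5 × 7.39 × 10^7 × 36 = 55870 m³
Total ΔV = 3.325 × 10^7 + 55870 = 3.331 × 10^7 m³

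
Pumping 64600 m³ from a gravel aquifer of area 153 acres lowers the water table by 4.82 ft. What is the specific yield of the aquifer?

Sy ≈ 0.071

A = 153 acres = 6.192 × 10^5 m²
Δh = 4.82 ft = 1.469 m
Sy = ΔV / (A × Δh) = 64600 m³ / (6.192 × 10^5 m² × 1.469 m) = 0.07102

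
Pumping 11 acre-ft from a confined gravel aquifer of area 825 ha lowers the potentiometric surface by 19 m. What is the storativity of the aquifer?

S ≈ 8.7 × 10^-5

A = 825 ha = 8.25 × 10^6 m²
ΔV = 11 acre-ft = 13570 m³
S = ΔV / (A × Δh) = 13570 m³ / (8.25 × 10^6 m² × 19 m) = 8.656 × 10^-5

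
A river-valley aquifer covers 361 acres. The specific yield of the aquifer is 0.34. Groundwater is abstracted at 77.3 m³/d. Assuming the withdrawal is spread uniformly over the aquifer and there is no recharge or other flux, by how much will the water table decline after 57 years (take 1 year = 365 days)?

A = 361 acres = 1.461 × 10^6 m²
t = 57 years = 20800 d
ΔV = Q × t = 77.3 m³/d × 20800 d = 1.608 × 10^6 m³
Δh = ΔV / (Sy × A) = 1.608 × 10^6 / (0.34 × 1.461 × 10^6) = 3.238 m

Δh ≈ 3.24 m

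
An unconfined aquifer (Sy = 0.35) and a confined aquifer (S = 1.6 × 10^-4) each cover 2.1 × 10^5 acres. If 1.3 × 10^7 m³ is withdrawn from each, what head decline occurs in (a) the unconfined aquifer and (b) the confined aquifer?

Δh_u ≈ 0.0437 m; Δh_c ≈ 95.6 m

A = 2.1 × 10^5 acres = 8.498 × 10^8 m²
Unconfined: Δh_u = ΔV/(Sy·A) = 1.3 × 10^7/(0.35 × 8.498 × 10^8) = 0.04371 m
Confined: Δh_c = ΔV/(S·A) = 1.3 × 10^7/(1.6 × 10^-4 × 8.498 × 10^8) = 95.61 m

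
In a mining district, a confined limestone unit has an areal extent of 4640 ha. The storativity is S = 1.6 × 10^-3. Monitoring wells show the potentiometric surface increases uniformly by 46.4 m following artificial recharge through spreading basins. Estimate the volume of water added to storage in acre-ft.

A = 4640 ha = 4.64 × 10^7 m²
ΔV = S × A × Δh = 0.0016 × 4.64 × 10^7 m² × 46.4 m = 3.445 × 10^6 m³
ΔV = 3.445 × 10^6 m³ = 2793 acre-ft

ΔV ≈ 2790 acre-ft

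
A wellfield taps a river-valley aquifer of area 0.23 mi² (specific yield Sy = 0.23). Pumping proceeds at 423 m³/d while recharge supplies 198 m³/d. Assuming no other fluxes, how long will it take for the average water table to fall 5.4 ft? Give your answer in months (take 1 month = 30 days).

t ≈ 33.4 months

A = 0.23 mi² = 5.957 × 10^5 m²
Δh = 5.4 ft = 1.646 m
ΔV = Sy × A × Δh = 0.23 × 5.957 × 10^5 × 1.646 = 2.255 × 10^5 m³
Net withdrawal = 423 − 198 = 225 m³/d
t = ΔV / Q = 2.255 × 10^5 m³ / 225 m³/d = 1002 d
t = 1002 d ≈ 33.41 months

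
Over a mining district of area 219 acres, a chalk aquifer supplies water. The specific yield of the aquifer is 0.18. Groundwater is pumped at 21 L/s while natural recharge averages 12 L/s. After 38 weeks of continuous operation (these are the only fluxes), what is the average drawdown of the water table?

Δh ≈ 1.3 m

A = 219 acres = 8.863 × 10^5 m²
Net abstraction = 21 − 12 = 9 L/s
Q_net = 9 L/s = 777.6 m³/d
t = 38 weeks = 266 d
ΔV = Q × t = 777.6 m³/d × 266 d = 2.068 × 10^5 m³
Δh = ΔV / (Sy × A) = 2.068 × 10^5 / (0.18 × 8.863 × 10^5) = 1.297 m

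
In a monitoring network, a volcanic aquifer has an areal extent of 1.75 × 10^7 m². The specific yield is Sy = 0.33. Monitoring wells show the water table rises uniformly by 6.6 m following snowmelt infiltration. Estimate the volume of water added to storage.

ΔV = Sy × A × Δh = 0.33 × 1.75 × 10^7 m² × 6.6 m = 3.812 × 10^7 m³

ΔV ≈ 3.81 × 10^7 m³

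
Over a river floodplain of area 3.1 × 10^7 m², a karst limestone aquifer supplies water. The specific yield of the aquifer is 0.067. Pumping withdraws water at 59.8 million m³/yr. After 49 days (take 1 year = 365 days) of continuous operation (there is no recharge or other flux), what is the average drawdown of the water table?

Δh ≈ 3.87 m

Q = 59.8 million m³/yr = 1.638 × 10^5 m³/d
ΔV = Q × t = 1.638 × 10^5 m³/d × 49 d = 8.028 × 10^6 m³
Δh = ΔV / (Sy × A) = 8.028 × 10^6 / (0.067 × 3.1 × 10^7) = 3.865 m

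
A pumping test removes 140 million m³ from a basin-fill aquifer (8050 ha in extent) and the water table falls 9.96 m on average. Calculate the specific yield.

Sy ≈ 0.17

A = 8050 ha = 8.05 × 10^7 m²
ΔV = 140 million m³ = 1.4 × 10^8 m³
Sy = ΔV / (A × Δh) = 1.4 × 10^8 m³ / (8.05 × 10^7 m² × 9.96 m) = 0.1746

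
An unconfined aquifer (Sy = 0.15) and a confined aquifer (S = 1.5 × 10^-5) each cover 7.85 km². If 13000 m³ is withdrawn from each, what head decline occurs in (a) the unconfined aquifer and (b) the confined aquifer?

A = 7.85 km² = 7.85 × 10^6 m²
Unconfined: Δh_u = ΔV/(Sy·A) = 13000/(0.15 × 7.85 × 10^6) = 0.01104 m
Confined: Δh_c = ΔV/(S·A) = 13000/(1.5 × 10^-5 × 7.85 × 10^6) = 110.4 m

Δh_u ≈ 0.011 m; Δh_c ≈ 110 m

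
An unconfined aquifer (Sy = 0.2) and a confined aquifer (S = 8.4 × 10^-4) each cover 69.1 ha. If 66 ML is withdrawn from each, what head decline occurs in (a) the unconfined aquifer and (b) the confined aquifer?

Δh_u ≈ 0.478 m; Δh_c ≈ 114 m

A = 69.1 ha = 6.91 × 10^5 m²
ΔV = 66 ML = 66000 m³
Unconfined: Δh_u = ΔV/(Sy·A) = 66000/(0.2 × 6.91 × 10^5) = 0.4776 m
Confined: Δh_c = ΔV/(S·A) = 66000/(8.4 × 10^-4 × 6.91 × 10^5) = 113.7 m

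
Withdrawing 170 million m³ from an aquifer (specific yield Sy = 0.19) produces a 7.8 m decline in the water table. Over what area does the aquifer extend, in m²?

ΔV = 170 million m³ = 1.7 × 10^8 m³
A = ΔV / (Sy × Δh) = 1.7 × 10^8 / (0.19 × 7.8) = 1.147 × 10^8 m²

A ≈ 1.15 × 10^8 m²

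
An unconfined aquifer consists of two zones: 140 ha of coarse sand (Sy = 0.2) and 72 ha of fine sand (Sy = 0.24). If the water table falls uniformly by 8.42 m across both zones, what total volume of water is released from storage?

A₁ = 140 ha = 1.4 × 10^6 m²; A₂ = 72 ha = 7.2 × 10^5 m²
ΔV₁ = 0.2 × 1.4 × 10^6 × 8.42 = 2.358 × 10^6 m³
ΔV₂ = 0.24 × 7.2 × 10^5 × 8.42 = 1.455 × 10^6 m³
ΔV = ΔV₁ + ΔV₂ = 3.813 × 10^6 m³

ΔV ≈ 3.81 × 10^6 m³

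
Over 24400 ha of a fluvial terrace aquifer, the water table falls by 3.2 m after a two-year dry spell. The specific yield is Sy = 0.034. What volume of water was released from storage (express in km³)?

A = 24400 ha = 2.44 × 10^8 m²
ΔV = Sy × A × Δh = 0.034 × 2.44 × 10^8 m² × 3.2 m = 2.655 × 10^7 m³
ΔV = 2.655 × 10^7 m³ = 0.02655 km³

ΔV ≈ 0.0265 km³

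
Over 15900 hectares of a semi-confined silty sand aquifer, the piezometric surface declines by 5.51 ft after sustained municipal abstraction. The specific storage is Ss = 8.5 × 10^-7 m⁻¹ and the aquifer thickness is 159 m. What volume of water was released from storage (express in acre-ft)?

ΔV ≈ 29.3 acre-ft

S = Ss × b = 8.5 × 10^-7 m⁻¹ × 159 m = 1.351 × 10^-4
A = 15900 hectares = 1.59 × 10^8 m²
Δh = 5.51 ft = 1.679 m
ΔV = S × A × Δh = 1.351 × 10^-4 × 1.59 × 10^8 m² × 1.679 m = 36090 m³
ΔV = 36090 m³ = 29.26 acre-ft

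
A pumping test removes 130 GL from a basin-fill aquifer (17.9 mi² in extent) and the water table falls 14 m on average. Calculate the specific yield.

A = 17.9 mi² = 4.636 × 10^7 m²
ΔV = 130 GL = 1.3 × 10^8 m³
Sy = ΔV / (A × Δh) = 1.3 × 10^8 m³ / (4.636 × 10^7 m² × 14 m) = 0.2003

Sy ≈ 0.2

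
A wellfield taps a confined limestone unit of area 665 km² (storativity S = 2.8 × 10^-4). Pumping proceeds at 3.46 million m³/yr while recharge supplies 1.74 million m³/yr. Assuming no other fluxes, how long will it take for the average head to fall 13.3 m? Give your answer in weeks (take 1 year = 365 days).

t ≈ 75.1 weeks

A = 665 km² = 6.65 × 10^8 m²
ΔV = S × A × Δh = 2.8 × 10^-4 × 6.65 × 10^8 × 13.3 = 2.476 × 10^6 m³
Net withdrawal = 3.46 − 1.74 = 1.72 million m³/yr = 4712 m³/d
t = ΔV / Q = 2.476 × 10^6 m³ / 4712 m³/d = 525.5 d
t = 525.5 d ≈ 75.08 weeks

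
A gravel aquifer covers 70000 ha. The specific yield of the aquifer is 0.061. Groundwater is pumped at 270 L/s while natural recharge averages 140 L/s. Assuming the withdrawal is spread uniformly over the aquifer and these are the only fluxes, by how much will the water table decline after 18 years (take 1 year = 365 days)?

Δh ≈ 1.73 m

A = 70000 ha = 7 × 10^8 m²
Net abstraction = 270 − 140 = 130 L/s
Q_net = 130 L/s = 11230 m³/d
t = 18 years = 6570 d
ΔV = Q × t = 11230 m³/d × 6570 d = 7.379 × 10^7 m³
Δh = ΔV / (Sy × A) = 7.379 × 10^7 / (0.061 × 7 × 10^8) = 1.728 m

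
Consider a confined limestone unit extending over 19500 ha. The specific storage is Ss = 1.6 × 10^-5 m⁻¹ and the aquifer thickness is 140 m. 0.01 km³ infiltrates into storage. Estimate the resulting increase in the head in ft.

Δh ≈ 75.1 ft

S = Ss × b = 1.6 × 10^-5 m⁻¹ × 140 m = 2.24 × 10^-3
A = 19500 ha = 1.95 × 10^8 m²
ΔV = 0.01 km³ = 1 × 10^7 m³
Δh = ΔV / (S × A) = 1 × 10^7 m³ / (0.00224 × 1.95 × 10^8 m²) = 22.89 m
Δh = 22.89 m = 75.11 ft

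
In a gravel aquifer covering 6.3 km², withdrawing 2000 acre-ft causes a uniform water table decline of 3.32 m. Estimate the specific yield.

A = 6.3 km² = 6.3 × 10^6 m²
ΔV = 2000 acre-ft = 2.467 × 10^6 m³
Sy = ΔV / (A × Δh) = 2.467 × 10^6 m³ / (6.3 × 10^6 m² × 3.32 m) = 0.1179

Sy ≈ 0.12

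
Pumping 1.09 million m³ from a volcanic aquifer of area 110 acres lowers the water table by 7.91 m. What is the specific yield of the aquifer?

Sy ≈ 0.31

A = 110 acres = 4.452 × 10^5 m²
ΔV = 1.09 million m³ = 1.09 × 10^6 m³
Sy = ΔV / (A × Δh) = 1.09 × 10^6 m³ / (4.452 × 10^5 m² × 7.91 m) = 0.3096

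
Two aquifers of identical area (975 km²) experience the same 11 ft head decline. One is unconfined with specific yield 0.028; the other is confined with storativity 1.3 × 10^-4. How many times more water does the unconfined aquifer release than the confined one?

ΔV_u / ΔV_c ≈ 215

A = 975 km² = 9.75 × 10^8 m²
Δh = 11 ft = 3.353 m
Unconfined: ΔV_u = Sy × A × Δh = 0.028 × 9.75 × 10^8 × 3.353 = 9.153 × 10^7 m³
Confined: ΔV_c = S × A × Δh = 1.3 × 10^-4 × 9.75 × 10^8 × 3.353 = 4.25 × 10^5 m³
Ratio = ΔV_u / ΔV_c = Sy / S = 0.028 / 1.3 × 10^-4 = 215.4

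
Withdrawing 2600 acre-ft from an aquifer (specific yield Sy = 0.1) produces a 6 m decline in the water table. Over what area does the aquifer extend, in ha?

A ≈ 535 ha

ΔV = 2600 acre-ft = 3.207 × 10^6 m³
A = ΔV / (Sy × Δh) = 3.207 × 10^6 / (0.1 × 6) = 5.345 × 10^6 m²
A = 5.345 × 10^6 m² = 534.5 ha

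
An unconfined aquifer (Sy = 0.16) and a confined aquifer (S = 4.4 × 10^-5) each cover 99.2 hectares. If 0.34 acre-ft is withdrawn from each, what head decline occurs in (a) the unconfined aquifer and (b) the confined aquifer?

Δh_u ≈ 0.00264 m; Δh_c ≈ 9.61 m

A = 99.2 hectares = 9.92 × 10^5 m²
ΔV = 0.34 acre-ft = 419.4 m³
Unconfined: Δh_u = ΔV/(Sy·A) = 419.4/(0.16 × 9.92 × 10^5) = 0.002642 m
Confined: Δh_c = ΔV/(S·A) = 419.4/(4.4 × 10^-5 × 9.92 × 10^5) = 9.608 m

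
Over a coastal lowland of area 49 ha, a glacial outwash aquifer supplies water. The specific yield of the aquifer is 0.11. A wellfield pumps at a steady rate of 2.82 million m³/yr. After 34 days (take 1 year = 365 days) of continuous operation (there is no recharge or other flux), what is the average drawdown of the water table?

A = 49 ha = 4.9 × 10^5 m²
Q = 2.82 million m³/yr = 7726 m³/d
ΔV = Q × t = 7726 m³/d × 34 d = 2.627 × 10^5 m³
Δh = ΔV / (Sy × A) = 2.627 × 10^5 / (0.11 × 4.9 × 10^5) = 4.874 m

Δh ≈ 4.87 m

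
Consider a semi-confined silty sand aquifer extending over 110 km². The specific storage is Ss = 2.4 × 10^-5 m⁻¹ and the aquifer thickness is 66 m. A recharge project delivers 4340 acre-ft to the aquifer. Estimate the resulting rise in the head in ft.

S = Ss × b = 2.4 × 10^-5 m⁻¹ × 66 m = 1.584 × 10^-3
A = 110 km² = 1.1 × 10^8 m²
ΔV = 4340 acre-ft = 5.353 × 10^6 m³
Δh = ΔV / (S × A) = 5.353 × 10^6 m³ / (0.001584 × 1.1 × 10^8 m²) = 30.72 m
Δh = 30.72 m = 100.8 ft

Δh ≈ 101 ft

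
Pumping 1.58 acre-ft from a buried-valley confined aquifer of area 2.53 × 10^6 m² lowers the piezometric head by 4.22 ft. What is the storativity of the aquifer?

S ≈ 6 × 10^-4

Δh = 4.22 ft = 1.286 m
ΔV = 1.58 acre-ft = 1949 m³
S = ΔV / (A × Δh) = 1949 m³ / (2.53 × 10^6 m² × 1.286 m) = 5.989 × 10^-4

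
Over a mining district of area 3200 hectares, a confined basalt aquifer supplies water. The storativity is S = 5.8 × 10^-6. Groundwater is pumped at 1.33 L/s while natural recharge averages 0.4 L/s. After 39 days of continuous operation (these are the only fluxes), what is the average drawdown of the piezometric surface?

A = 3200 hectares = 3.2 × 10^7 m²
Net abstraction = 1.33 − 0.4 = 0.93 L/s
Q_net = 0.93 L/s = 80.35 m³/d
ΔV = Q × t = 80.35 m³/d × 39 d = 3134 m³
Δh = ΔV / (S × A) = 3134 / (5.8 × 10^-6 × 3.2 × 10^7) = 16.88 m

Δh ≈ 16.9 m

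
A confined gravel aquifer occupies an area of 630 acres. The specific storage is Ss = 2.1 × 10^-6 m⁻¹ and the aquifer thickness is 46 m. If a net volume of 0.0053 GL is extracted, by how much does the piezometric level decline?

Δh ≈ 21.5 m

S = Ss × b = 2.1 × 10^-6 m⁻¹ × 46 m = 9.66 × 10^-5
A = 630 acres = 2.55 × 10^6 m²
ΔV = 0.0053 GL = 5300 m³
Δh = ΔV / (S × A) = 5300 m³ / (9.66 × 10^-5 × 2.55 × 10^6 m²) = 21.52 m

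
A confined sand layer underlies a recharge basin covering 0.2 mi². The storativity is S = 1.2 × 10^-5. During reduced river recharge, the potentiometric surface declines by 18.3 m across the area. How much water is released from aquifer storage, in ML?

ΔV ≈ 0.114 ML

A = 0.2 mi² = 5.18 × 10^5 m²
ΔV = S × A × Δh = 1.2 × 10^-5 × 5.18 × 10^5 m² × 18.3 m = 113.8 m³
ΔV = 113.8 m³ = 0.1138 ML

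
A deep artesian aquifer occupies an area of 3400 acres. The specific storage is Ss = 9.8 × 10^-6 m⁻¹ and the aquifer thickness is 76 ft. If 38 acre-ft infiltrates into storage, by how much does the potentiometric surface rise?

Δh ≈ 15 m

b = 76 ft = 23.16 m
S = Ss × b = 9.8 × 10^-6 m⁻¹ × 23.16 m = 2.27 × 10^-4
A = 3400 acres = 1.376 × 10^7 m²
ΔV = 38 acre-ft = 46870 m³
Δh = ΔV / (S × A) = 46870 m³ / (2.27 × 10^-4 × 1.376 × 10^7 m²) = 15.01 m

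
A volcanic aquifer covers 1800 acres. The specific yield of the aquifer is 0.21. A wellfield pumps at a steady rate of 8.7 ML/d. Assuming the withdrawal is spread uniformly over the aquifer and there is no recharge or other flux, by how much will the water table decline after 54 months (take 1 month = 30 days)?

Δh ≈ 9.21 m

A = 1800 acres = 7.284 × 10^6 m²
Q = 8.7 ML/d = 8700 m³/d
t = 54 months = 1620 d
ΔV = Q × t = 8700 m³/d × 1620 d = 1.409 × 10^7 m³
Δh = ΔV / (Sy × A) = 1.409 × 10^7 / (0.21 × 7.284 × 10^6) = 9.214 m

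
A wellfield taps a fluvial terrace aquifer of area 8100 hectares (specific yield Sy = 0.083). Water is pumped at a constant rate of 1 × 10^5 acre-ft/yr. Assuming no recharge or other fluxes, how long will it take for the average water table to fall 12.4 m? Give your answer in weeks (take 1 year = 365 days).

t ≈ 35.2 weeks

A = 8100 hectares = 8.1 × 10^7 m²
ΔV = Sy × A × Δh = 0.083 × 8.1 × 10^7 × 12.4 = 8.337 × 10^7 m³
Q = 1 × 10^5 acre-ft/yr = 3.379 × 10^5 m³/d
t = ΔV / Q = 8.337 × 10^7 m³ / 3.379 × 10^5 m³/d = 246.7 d
t = 246.7 d ≈ 35.24 weeks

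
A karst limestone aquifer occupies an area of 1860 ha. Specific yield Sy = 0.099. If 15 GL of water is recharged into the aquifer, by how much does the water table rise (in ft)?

Δh ≈ 26.7 ft

A = 1860 ha = 1.86 × 10^7 m²
ΔV = 15 GL = 1.5 × 10^7 m³
Δh = ΔV / (Sy × A) = 1.5 × 10^7 m³ / (0.099 × 1.86 × 10^7 m²) = 8.146 m
Δh = 8.146 m = 26.73 ft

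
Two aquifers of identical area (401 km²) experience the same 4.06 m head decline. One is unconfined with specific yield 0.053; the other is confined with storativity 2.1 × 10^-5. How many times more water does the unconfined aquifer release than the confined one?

ΔV_u / ΔV_c ≈ 2520

A = 401 km² = 4.01 × 10^8 m²
Unconfined: ΔV_u = Sy × A × Δh = 0.053 × 4.01 × 10^8 × 4.06 = 8.629 × 10^7 m³
Confined: ΔV_c = S × A × Δh = 2.1 × 10^-5 × 4.01 × 10^8 × 4.06 = 34190 m³
Ratio = ΔV_u / ΔV_c = Sy / S = 0.053 / 2.1 × 10^-5 = 2524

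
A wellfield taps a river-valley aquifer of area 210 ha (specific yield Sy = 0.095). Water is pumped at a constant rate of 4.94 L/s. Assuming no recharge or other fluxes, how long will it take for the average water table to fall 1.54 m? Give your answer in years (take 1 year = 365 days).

t ≈ 1.97 years

A = 210 ha = 2.1 × 10^6 m²
ΔV = Sy × A × Δh = 0.095 × 2.1 × 10^6 × 1.54 = 3.072 × 10^5 m³
Q = 4.94 L/s = 426.8 m³/d
t = ΔV / Q = 3.072 × 10^5 m³ / 426.8 m³/d = 719.8 d
t = 719.8 d ≈ 1.972 years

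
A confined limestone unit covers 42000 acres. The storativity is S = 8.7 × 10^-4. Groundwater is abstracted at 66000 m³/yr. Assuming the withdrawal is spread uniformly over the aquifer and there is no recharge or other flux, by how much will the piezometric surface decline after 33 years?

Δh ≈ 14.7 m

A = 42000 acres = 1.7 × 10^8 m²
Q = 66000 m³/yr = 180.8 m³/d
t = 33 years = 12040 d
ΔV = Q × t = 180.8 m³/d × 12040 d = 2.178 × 10^6 m³
Δh = ΔV / (S × A) = 2.178 × 10^6 / (8.7 × 10^-4 × 1.7 × 10^8) = 14.73 m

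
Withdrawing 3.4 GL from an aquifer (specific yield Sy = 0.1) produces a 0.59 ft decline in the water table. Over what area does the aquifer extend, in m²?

A ≈ 1.89 × 10^8 m²

Δh = 0.59 ft = 0.1798 m
ΔV = 3.4 GL = 3.4 × 10^6 m³
A = ΔV / (Sy × Δh) = 3.4 × 10^6 / (0.1 × 0.1798) = 1.891 × 10^8 m²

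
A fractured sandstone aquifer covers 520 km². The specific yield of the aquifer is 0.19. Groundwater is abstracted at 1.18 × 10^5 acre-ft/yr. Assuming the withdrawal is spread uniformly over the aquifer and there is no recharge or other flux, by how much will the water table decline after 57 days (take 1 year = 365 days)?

A = 520 km² = 5.2 × 10^8 m²
Q = 1.18 × 10^5 acre-ft/yr = 3.988 × 10^5 m³/d
ΔV = Q × t = 3.988 × 10^5 m³/d × 57 d = 2.273 × 10^7 m³
Δh = ΔV / (Sy × A) = 2.273 × 10^7 / (0.19 × 5.2 × 10^8) = 0.2301 m

Δh ≈ 0.23 m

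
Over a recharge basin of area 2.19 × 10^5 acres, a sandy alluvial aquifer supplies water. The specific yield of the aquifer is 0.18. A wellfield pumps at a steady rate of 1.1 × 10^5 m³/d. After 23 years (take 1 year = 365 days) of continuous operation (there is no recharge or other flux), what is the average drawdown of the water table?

A = 2.19 × 10^5 acres = 8.863 × 10^8 m²
t = 23 years = 8395 d
ΔV = Q × t = 1.1 × 10^5 m³/d × 8395 d = 9.235 × 10^8 m³
Δh = ΔV / (Sy × A) = 9.235 × 10^8 / (0.18 × 8.863 × 10^8) = 5.789 m

Δh ≈ 5.79 m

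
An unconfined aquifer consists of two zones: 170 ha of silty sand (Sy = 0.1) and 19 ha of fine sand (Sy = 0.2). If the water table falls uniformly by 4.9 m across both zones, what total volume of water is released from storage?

A₁ = 170 ha = 1.7 × 10^6 m²; A₂ = 19 ha = 1.9 × 10^5 m²
ΔV₁ = 0.1 × 1.7 × 10^6 × 4.9 = 8.33 × 10^5 m³
ΔV₂ = 0.2 × 1.9 × 10^5 × 4.9 = 1.862 × 10^5 m³
ΔV = ΔV₁ + ΔV₂ = 1.019 × 10^6 m³

ΔV ≈ 1.02 × 10^6 m³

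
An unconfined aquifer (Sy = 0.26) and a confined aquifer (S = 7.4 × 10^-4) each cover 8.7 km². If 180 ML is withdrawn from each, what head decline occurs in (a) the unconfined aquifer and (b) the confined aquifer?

Δh_u ≈ 0.0796 m; Δh_c ≈ 28 m

A = 8.7 km² = 8.7 × 10^6 m²
ΔV = 180 ML = 1.8 × 10^5 m³
Unconfined: Δh_u = ΔV/(Sy·A) = 1.8 × 10^5/(0.26 × 8.7 × 10^6) = 0.07958 m
Confined: Δh_c = ΔV/(S·A) = 1.8 × 10^5/(7.4 × 10^-4 × 8.7 × 10^6) = 27.96 m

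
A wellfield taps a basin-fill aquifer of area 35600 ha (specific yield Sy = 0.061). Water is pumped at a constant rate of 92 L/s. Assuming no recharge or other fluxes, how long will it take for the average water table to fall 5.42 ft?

A = 35600 ha = 3.56 × 10^8 m²
Δh = 5.42 ft = 1.652 m
ΔV = Sy × A × Δh = 0.061 × 3.56 × 10^8 × 1.652 = 3.588 × 10^7 m³
Q = 92 L/s = 7949 m³/d
t = ΔV / Q = 3.588 × 10^7 m³ / 7949 m³/d = 4513 d

t ≈ 4510 days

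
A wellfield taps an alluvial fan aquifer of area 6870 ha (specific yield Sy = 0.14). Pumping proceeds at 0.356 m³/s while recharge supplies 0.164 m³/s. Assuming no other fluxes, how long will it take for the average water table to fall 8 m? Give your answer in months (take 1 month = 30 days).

t ≈ 155 months

A = 6870 ha = 6.87 × 10^7 m²
ΔV = Sy × A × Δh = 0.14 × 6.87 × 10^7 × 8 = 7.694 × 10^7 m³
Net withdrawal = 0.356 − 0.164 = 0.192 m³/s = 16590 m³/d
t = ΔV / Q = 7.694 × 10^7 m³ / 16590 m³/d = 4638 d
t = 4638 d ≈ 154.6 months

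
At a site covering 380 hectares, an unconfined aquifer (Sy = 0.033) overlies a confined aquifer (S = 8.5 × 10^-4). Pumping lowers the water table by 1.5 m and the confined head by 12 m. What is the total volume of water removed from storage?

ΔV ≈ 2.27 × 10^5 m³

A = 380 hectares = 3.8 × 10^6 m²
Unconfined: ΔV_u = Sy × A × Δh_u = 0.033 × 3.8 × 10^6 × 1.5 = 1.881 × 10^5 m³
Confined: ΔV_c = S × A × Δh_c = 8.5 × 10^-4 × 3.8 × 10^6 × 12 = 38760 m³
Total ΔV = 1.881 × 10^5 + 38760 = 2.269 × 10^5 m³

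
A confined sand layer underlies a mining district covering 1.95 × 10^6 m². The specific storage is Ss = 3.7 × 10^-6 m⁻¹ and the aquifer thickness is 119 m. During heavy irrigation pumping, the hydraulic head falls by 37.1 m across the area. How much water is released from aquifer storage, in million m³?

S = Ss × b = 3.7 × 10^-6 m⁻¹ × 119 m = 4.403 × 10^-4
ΔV = S × A × Δh = 4.403 × 10^-4 × 1.95 × 10^6 m² × 37.1 m = 31850 m³
ΔV = 31850 m³ = 0.03185 million m³

ΔV ≈ 0.0319 million m³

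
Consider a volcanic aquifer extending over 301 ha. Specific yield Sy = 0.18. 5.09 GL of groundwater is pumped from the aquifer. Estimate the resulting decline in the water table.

A = 301 ha = 3.01 × 10^6 m²
ΔV = 5.09 GL = 5.09 × 10^6 m³
Δh = ΔV / (Sy × A) = 5.09 × 10^6 m³ / (0.18 × 3.01 × 10^6 m²) = 9.395 m

Δh ≈ 9.39 m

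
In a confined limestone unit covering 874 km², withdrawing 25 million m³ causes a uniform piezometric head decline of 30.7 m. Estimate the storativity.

A = 874 km² = 8.74 × 10^8 m²
ΔV = 25 million m³ = 2.5 × 10^7 m³
S = ΔV / (A × Δh) = 2.5 × 10^7 m³ / (8.74 × 10^8 m² × 30.7 m) = 9.317 × 10^-4

S ≈ 9.3 × 10^-4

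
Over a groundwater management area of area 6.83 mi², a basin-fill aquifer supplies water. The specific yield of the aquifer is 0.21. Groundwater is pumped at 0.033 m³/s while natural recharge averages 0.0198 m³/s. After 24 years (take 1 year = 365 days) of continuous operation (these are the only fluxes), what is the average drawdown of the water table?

Δh ≈ 2.69 m

A = 6.83 mi² = 1.769 × 10^7 m²
Net abstraction = 0.033 − 0.0198 = 0.0132 m³/s
Q_net = 0.0132 m³/s = 1140 m³/d
t = 24 years = 8760 d
ΔV = Q × t = 1140 m³/d × 8760 d = 9.991 × 10^6 m³
Δh = ΔV / (Sy × A) = 9.991 × 10^6 / (0.21 × 1.769 × 10^7) = 2.689 m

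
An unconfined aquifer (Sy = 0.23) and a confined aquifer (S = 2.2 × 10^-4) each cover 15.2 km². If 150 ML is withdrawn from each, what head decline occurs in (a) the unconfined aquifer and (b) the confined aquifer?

A = 15.2 km² = 1.52 × 10^7 m²
ΔV = 150 ML = 1.5 × 10^5 m³
Unconfined: Δh_u = ΔV/(Sy·A) = 1.5 × 10^5/(0.23 × 1.52 × 10^7) = 0.04291 m
Confined: Δh_c = ΔV/(S·A) = 1.5 × 10^5/(2.2 × 10^-4 × 1.52 × 10^7) = 44.86 m

Δh_u ≈ 0.0429 m; Δh_c ≈ 44.9 m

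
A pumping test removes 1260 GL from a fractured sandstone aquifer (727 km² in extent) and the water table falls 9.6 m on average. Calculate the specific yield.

Sy ≈ 0.18

A = 727 km² = 7.27 × 10^8 m²
ΔV = 1260 GL = 1.26 × 10^9 m³
Sy = ΔV / (A × Δh) = 1.26 × 10^9 m³ / (7.27 × 10^8 m² × 9.6 m) = 0.1805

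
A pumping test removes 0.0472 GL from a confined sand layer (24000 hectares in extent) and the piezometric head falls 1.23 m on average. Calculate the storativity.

A = 24000 hectares = 2.4 × 10^8 m²
ΔV = 0.0472 GL = 47200 m³
S = ΔV / (A × Δh) = 47200 m³ / (2.4 × 10^8 m² × 1.23 m) = 1.599 × 10^-4

S ≈ 1.6 × 10^-4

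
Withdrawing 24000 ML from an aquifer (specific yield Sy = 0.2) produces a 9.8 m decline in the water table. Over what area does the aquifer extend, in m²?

ΔV = 24000 ML = 2.4 × 10^7 m³
A = ΔV / (Sy × Δh) = 2.4 × 10^7 / (0.2 × 9.8) = 1.224 × 10^7 m²

A ≈ 1.22 × 10^7 m²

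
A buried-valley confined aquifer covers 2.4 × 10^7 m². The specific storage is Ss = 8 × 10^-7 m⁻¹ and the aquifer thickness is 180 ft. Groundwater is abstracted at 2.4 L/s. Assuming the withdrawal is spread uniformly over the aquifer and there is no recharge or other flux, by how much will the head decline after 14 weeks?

b = 180 ft = 54.86 m
S = Ss × b = 8 × 10^-7 m⁻¹ × 54.86 m = 4.389 × 10^-5
Q = 2.4 L/s = 207.4 m³/d
t = 14 weeks = 98 d
ΔV = Q × t = 207.4 m³/d × 98 d = 20320 m³
Δh = ΔV / (S × A) = 20320 / (4.389 × 10^-5 × 2.4 × 10^7) = 19.29 m

Δh ≈ 19.3 m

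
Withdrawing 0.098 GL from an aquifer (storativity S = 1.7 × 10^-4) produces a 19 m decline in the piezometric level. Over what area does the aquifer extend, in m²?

ΔV = 0.098 GL = 98000 m³
A = ΔV / (S × Δh) = 98000 / (1.7 × 10^-4 × 19) = 3.034 × 10^7 m²

A ≈ 3.03 × 10^7 m²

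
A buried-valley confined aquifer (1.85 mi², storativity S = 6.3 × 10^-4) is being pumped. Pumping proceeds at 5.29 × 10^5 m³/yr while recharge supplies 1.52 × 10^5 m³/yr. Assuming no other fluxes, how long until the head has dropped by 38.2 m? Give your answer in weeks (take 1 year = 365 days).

A = 1.85 mi² = 4.791 × 10^6 m²
ΔV = S × A × Δh = 6.3 × 10^-4 × 4.791 × 10^6 × 38.2 = 1.153 × 10^5 m³
Net withdrawal = 5.29 × 10^5 − 1.52 × 10^5 = 3.77 × 10^5 m³/yr = 1033 m³/d
t = ΔV / Q = 1.153 × 10^5 m³ / 1033 m³/d = 111.6 d
t = 111.6 d ≈ 15.95 weeks

t ≈ 15.9 weeks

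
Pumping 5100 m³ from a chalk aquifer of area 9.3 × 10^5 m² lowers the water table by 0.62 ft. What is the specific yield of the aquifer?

Δh = 0.62 ft = 0.189 m
Sy = ΔV / (A × Δh) = 5100 m³ / (9.3 × 10^5 m² × 0.189 m) = 0.02902

Sy ≈ 0.029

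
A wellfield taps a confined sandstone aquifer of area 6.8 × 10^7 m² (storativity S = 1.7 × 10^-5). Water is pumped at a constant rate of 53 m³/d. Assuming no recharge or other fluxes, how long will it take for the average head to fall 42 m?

ΔV = S × A × Δh = 1.7 × 10^-5 × 6.8 × 10^7 × 42 = 48550 m³
t = ΔV / Q = 48550 m³ / 53 m³/d = 916.1 d

t ≈ 916 days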